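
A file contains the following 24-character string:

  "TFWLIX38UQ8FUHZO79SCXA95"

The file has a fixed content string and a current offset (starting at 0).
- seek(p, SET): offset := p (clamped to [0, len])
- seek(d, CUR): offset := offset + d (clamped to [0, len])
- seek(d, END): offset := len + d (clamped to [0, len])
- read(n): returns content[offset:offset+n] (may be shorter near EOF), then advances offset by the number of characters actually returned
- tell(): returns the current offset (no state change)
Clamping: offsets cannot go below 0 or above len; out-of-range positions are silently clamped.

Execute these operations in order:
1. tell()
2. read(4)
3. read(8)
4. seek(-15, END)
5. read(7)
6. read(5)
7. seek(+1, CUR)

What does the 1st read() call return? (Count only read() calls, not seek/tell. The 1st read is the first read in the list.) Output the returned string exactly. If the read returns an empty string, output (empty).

After 1 (tell()): offset=0
After 2 (read(4)): returned 'TFWL', offset=4
After 3 (read(8)): returned 'IX38UQ8F', offset=12
After 4 (seek(-15, END)): offset=9
After 5 (read(7)): returned 'Q8FUHZO', offset=16
After 6 (read(5)): returned '79SCX', offset=21
After 7 (seek(+1, CUR)): offset=22

Answer: TFWL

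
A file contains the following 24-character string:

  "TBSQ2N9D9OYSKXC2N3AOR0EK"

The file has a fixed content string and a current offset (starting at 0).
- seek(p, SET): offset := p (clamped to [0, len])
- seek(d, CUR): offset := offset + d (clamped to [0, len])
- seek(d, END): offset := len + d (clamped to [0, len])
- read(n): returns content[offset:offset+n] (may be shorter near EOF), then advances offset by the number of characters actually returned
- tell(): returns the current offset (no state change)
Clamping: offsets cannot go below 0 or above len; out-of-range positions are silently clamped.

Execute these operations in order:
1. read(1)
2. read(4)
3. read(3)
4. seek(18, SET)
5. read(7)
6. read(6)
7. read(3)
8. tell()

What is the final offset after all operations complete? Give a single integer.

After 1 (read(1)): returned 'T', offset=1
After 2 (read(4)): returned 'BSQ2', offset=5
After 3 (read(3)): returned 'N9D', offset=8
After 4 (seek(18, SET)): offset=18
After 5 (read(7)): returned 'AOR0EK', offset=24
After 6 (read(6)): returned '', offset=24
After 7 (read(3)): returned '', offset=24
After 8 (tell()): offset=24

Answer: 24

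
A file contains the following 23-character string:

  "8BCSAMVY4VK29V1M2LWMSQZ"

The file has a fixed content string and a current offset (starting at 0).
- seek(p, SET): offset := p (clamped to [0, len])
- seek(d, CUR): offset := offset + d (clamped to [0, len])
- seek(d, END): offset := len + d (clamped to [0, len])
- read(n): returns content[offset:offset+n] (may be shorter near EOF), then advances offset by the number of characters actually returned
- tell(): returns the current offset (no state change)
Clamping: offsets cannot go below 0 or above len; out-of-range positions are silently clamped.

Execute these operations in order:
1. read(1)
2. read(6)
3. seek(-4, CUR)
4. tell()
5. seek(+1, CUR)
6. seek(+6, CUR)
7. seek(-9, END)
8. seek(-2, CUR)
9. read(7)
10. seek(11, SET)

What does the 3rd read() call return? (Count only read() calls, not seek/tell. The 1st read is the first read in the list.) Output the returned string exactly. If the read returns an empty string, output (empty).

Answer: 9V1M2LW

Derivation:
After 1 (read(1)): returned '8', offset=1
After 2 (read(6)): returned 'BCSAMV', offset=7
After 3 (seek(-4, CUR)): offset=3
After 4 (tell()): offset=3
After 5 (seek(+1, CUR)): offset=4
After 6 (seek(+6, CUR)): offset=10
After 7 (seek(-9, END)): offset=14
After 8 (seek(-2, CUR)): offset=12
After 9 (read(7)): returned '9V1M2LW', offset=19
After 10 (seek(11, SET)): offset=11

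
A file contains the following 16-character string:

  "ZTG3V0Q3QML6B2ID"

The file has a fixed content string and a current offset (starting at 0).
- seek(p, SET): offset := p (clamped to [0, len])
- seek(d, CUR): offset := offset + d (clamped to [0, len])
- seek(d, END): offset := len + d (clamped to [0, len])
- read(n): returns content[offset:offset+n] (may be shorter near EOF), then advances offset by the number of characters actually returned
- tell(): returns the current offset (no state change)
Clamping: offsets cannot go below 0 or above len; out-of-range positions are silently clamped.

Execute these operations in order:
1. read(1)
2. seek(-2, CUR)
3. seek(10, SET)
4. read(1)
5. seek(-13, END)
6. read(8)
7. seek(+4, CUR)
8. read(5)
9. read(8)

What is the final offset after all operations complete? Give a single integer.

Answer: 16

Derivation:
After 1 (read(1)): returned 'Z', offset=1
After 2 (seek(-2, CUR)): offset=0
After 3 (seek(10, SET)): offset=10
After 4 (read(1)): returned 'L', offset=11
After 5 (seek(-13, END)): offset=3
After 6 (read(8)): returned '3V0Q3QML', offset=11
After 7 (seek(+4, CUR)): offset=15
After 8 (read(5)): returned 'D', offset=16
After 9 (read(8)): returned '', offset=16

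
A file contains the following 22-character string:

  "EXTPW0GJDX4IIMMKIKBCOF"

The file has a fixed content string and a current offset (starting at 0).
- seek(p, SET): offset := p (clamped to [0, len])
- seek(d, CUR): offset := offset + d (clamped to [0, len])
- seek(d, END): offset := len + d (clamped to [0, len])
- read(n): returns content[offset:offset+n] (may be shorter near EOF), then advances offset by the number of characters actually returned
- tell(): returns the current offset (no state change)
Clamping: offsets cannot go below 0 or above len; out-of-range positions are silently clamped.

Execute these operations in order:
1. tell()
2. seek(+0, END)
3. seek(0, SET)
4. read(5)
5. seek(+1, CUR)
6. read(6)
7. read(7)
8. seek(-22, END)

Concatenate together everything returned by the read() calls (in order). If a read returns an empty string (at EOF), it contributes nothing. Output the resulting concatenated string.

After 1 (tell()): offset=0
After 2 (seek(+0, END)): offset=22
After 3 (seek(0, SET)): offset=0
After 4 (read(5)): returned 'EXTPW', offset=5
After 5 (seek(+1, CUR)): offset=6
After 6 (read(6)): returned 'GJDX4I', offset=12
After 7 (read(7)): returned 'IMMKIKB', offset=19
After 8 (seek(-22, END)): offset=0

Answer: EXTPWGJDX4IIMMKIKB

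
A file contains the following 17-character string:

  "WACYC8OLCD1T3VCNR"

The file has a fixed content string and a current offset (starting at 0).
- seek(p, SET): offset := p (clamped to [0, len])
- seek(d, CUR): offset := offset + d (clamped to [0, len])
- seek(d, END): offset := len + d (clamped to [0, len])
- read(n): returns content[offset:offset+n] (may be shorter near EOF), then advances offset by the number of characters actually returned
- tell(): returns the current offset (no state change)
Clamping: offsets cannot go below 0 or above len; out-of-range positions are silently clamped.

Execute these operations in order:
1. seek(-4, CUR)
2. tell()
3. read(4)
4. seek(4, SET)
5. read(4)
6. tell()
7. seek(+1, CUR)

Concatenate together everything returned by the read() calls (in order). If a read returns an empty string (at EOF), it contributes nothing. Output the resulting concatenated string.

Answer: WACYC8OL

Derivation:
After 1 (seek(-4, CUR)): offset=0
After 2 (tell()): offset=0
After 3 (read(4)): returned 'WACY', offset=4
After 4 (seek(4, SET)): offset=4
After 5 (read(4)): returned 'C8OL', offset=8
After 6 (tell()): offset=8
After 7 (seek(+1, CUR)): offset=9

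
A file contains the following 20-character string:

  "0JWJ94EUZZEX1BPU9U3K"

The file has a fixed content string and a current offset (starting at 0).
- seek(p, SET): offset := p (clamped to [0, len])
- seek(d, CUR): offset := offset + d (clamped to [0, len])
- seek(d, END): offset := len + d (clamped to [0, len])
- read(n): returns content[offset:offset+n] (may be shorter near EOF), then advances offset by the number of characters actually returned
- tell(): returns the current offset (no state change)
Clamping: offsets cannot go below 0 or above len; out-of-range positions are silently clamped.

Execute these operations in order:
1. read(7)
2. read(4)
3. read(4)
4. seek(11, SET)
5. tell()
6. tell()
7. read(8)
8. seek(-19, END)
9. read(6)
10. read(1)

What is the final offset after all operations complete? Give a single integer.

After 1 (read(7)): returned '0JWJ94E', offset=7
After 2 (read(4)): returned 'UZZE', offset=11
After 3 (read(4)): returned 'X1BP', offset=15
After 4 (seek(11, SET)): offset=11
After 5 (tell()): offset=11
After 6 (tell()): offset=11
After 7 (read(8)): returned 'X1BPU9U3', offset=19
After 8 (seek(-19, END)): offset=1
After 9 (read(6)): returned 'JWJ94E', offset=7
After 10 (read(1)): returned 'U', offset=8

Answer: 8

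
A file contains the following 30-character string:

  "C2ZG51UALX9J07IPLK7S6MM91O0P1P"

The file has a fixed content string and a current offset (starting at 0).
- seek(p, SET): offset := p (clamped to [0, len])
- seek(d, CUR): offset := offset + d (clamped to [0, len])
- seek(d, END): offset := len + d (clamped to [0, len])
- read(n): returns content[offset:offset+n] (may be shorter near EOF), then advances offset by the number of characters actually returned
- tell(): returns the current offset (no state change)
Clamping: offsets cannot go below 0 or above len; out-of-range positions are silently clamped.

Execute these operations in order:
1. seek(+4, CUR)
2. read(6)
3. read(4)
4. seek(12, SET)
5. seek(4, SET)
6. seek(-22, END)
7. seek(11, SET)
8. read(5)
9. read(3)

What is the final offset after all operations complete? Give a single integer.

Answer: 19

Derivation:
After 1 (seek(+4, CUR)): offset=4
After 2 (read(6)): returned '51UALX', offset=10
After 3 (read(4)): returned '9J07', offset=14
After 4 (seek(12, SET)): offset=12
After 5 (seek(4, SET)): offset=4
After 6 (seek(-22, END)): offset=8
After 7 (seek(11, SET)): offset=11
After 8 (read(5)): returned 'J07IP', offset=16
After 9 (read(3)): returned 'LK7', offset=19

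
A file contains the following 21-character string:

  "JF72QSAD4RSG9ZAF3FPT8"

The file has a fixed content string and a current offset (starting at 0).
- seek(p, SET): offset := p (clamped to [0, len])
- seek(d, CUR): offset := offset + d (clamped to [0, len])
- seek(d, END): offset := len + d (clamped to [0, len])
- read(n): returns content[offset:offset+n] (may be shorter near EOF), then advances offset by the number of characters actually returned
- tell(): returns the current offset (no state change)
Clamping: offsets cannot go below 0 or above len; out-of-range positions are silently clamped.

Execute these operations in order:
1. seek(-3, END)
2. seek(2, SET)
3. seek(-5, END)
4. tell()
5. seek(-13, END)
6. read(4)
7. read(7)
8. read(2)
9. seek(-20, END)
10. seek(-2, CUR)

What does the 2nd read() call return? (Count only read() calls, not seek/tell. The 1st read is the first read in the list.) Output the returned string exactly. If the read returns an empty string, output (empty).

Answer: 9ZAF3FP

Derivation:
After 1 (seek(-3, END)): offset=18
After 2 (seek(2, SET)): offset=2
After 3 (seek(-5, END)): offset=16
After 4 (tell()): offset=16
After 5 (seek(-13, END)): offset=8
After 6 (read(4)): returned '4RSG', offset=12
After 7 (read(7)): returned '9ZAF3FP', offset=19
After 8 (read(2)): returned 'T8', offset=21
After 9 (seek(-20, END)): offset=1
After 10 (seek(-2, CUR)): offset=0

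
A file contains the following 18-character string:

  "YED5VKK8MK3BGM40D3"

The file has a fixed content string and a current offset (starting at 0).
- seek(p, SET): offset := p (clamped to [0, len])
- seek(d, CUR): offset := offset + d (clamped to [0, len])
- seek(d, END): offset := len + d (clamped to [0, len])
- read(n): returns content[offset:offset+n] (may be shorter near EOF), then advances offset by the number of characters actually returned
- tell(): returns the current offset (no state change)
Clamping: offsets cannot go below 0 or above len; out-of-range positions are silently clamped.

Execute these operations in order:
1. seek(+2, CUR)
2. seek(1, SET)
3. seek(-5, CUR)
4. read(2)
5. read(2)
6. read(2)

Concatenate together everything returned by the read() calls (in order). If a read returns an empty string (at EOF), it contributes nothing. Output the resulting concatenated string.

After 1 (seek(+2, CUR)): offset=2
After 2 (seek(1, SET)): offset=1
After 3 (seek(-5, CUR)): offset=0
After 4 (read(2)): returned 'YE', offset=2
After 5 (read(2)): returned 'D5', offset=4
After 6 (read(2)): returned 'VK', offset=6

Answer: YED5VK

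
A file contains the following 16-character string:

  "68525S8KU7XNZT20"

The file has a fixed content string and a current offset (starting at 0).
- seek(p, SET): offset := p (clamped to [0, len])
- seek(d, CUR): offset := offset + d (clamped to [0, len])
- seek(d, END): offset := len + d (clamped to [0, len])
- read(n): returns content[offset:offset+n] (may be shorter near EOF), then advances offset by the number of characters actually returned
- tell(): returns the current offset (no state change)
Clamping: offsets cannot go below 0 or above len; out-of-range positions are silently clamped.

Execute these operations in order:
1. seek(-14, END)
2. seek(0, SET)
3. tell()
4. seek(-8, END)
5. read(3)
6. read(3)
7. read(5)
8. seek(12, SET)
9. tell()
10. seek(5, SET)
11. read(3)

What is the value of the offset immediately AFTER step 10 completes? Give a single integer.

After 1 (seek(-14, END)): offset=2
After 2 (seek(0, SET)): offset=0
After 3 (tell()): offset=0
After 4 (seek(-8, END)): offset=8
After 5 (read(3)): returned 'U7X', offset=11
After 6 (read(3)): returned 'NZT', offset=14
After 7 (read(5)): returned '20', offset=16
After 8 (seek(12, SET)): offset=12
After 9 (tell()): offset=12
After 10 (seek(5, SET)): offset=5

Answer: 5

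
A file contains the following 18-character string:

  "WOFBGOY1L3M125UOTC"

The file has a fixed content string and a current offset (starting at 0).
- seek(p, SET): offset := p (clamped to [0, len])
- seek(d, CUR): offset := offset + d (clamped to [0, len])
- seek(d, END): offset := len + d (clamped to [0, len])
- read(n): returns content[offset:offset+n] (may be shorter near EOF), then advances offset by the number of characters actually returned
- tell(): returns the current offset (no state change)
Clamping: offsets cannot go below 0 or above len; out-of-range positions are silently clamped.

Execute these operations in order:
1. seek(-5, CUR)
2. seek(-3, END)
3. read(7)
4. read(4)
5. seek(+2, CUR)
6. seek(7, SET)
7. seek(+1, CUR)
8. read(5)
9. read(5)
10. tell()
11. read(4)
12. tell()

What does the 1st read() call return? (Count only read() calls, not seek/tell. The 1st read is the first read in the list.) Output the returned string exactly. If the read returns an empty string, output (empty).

Answer: OTC

Derivation:
After 1 (seek(-5, CUR)): offset=0
After 2 (seek(-3, END)): offset=15
After 3 (read(7)): returned 'OTC', offset=18
After 4 (read(4)): returned '', offset=18
After 5 (seek(+2, CUR)): offset=18
After 6 (seek(7, SET)): offset=7
After 7 (seek(+1, CUR)): offset=8
After 8 (read(5)): returned 'L3M12', offset=13
After 9 (read(5)): returned '5UOTC', offset=18
After 10 (tell()): offset=18
After 11 (read(4)): returned '', offset=18
After 12 (tell()): offset=18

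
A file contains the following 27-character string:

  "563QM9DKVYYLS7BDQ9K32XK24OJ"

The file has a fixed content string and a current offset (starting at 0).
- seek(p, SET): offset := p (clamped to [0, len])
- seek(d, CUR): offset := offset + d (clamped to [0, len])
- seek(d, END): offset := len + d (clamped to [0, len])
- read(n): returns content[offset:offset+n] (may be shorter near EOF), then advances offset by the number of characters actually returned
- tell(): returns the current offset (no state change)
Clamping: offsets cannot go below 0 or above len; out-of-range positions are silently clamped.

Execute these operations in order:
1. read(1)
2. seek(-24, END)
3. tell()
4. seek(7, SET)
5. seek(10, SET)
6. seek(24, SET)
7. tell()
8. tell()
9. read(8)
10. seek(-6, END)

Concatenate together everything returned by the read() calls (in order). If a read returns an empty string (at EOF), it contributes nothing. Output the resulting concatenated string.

After 1 (read(1)): returned '5', offset=1
After 2 (seek(-24, END)): offset=3
After 3 (tell()): offset=3
After 4 (seek(7, SET)): offset=7
After 5 (seek(10, SET)): offset=10
After 6 (seek(24, SET)): offset=24
After 7 (tell()): offset=24
After 8 (tell()): offset=24
After 9 (read(8)): returned '4OJ', offset=27
After 10 (seek(-6, END)): offset=21

Answer: 54OJ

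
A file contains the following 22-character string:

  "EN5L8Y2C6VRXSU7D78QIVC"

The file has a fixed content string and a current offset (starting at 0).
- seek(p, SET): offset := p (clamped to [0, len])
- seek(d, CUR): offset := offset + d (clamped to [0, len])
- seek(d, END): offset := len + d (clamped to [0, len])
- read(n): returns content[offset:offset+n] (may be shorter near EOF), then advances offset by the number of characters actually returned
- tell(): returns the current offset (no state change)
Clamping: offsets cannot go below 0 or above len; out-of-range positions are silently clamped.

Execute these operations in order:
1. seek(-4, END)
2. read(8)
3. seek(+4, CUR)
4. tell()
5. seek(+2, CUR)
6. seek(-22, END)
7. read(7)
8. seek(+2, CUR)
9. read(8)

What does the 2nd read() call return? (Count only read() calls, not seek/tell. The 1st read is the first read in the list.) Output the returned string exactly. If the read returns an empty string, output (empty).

Answer: EN5L8Y2

Derivation:
After 1 (seek(-4, END)): offset=18
After 2 (read(8)): returned 'QIVC', offset=22
After 3 (seek(+4, CUR)): offset=22
After 4 (tell()): offset=22
After 5 (seek(+2, CUR)): offset=22
After 6 (seek(-22, END)): offset=0
After 7 (read(7)): returned 'EN5L8Y2', offset=7
After 8 (seek(+2, CUR)): offset=9
After 9 (read(8)): returned 'VRXSU7D7', offset=17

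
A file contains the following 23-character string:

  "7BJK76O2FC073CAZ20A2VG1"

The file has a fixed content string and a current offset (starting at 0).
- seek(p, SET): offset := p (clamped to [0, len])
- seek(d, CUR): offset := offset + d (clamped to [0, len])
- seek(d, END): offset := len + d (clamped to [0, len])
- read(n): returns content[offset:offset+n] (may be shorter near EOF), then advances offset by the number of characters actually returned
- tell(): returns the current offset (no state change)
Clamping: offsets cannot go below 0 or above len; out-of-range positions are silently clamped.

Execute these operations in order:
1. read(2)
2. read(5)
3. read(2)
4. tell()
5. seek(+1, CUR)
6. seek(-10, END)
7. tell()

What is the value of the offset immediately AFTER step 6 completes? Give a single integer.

Answer: 13

Derivation:
After 1 (read(2)): returned '7B', offset=2
After 2 (read(5)): returned 'JK76O', offset=7
After 3 (read(2)): returned '2F', offset=9
After 4 (tell()): offset=9
After 5 (seek(+1, CUR)): offset=10
After 6 (seek(-10, END)): offset=13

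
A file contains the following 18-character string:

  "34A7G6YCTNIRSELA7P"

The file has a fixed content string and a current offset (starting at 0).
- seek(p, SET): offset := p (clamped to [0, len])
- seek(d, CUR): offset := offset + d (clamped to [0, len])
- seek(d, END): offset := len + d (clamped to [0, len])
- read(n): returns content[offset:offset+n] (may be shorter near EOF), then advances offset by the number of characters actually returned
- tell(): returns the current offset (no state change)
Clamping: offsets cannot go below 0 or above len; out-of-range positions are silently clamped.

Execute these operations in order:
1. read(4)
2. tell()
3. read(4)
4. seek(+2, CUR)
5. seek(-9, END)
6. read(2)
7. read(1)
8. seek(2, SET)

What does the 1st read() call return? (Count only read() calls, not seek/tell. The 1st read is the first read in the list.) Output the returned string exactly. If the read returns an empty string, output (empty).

Answer: 34A7

Derivation:
After 1 (read(4)): returned '34A7', offset=4
After 2 (tell()): offset=4
After 3 (read(4)): returned 'G6YC', offset=8
After 4 (seek(+2, CUR)): offset=10
After 5 (seek(-9, END)): offset=9
After 6 (read(2)): returned 'NI', offset=11
After 7 (read(1)): returned 'R', offset=12
After 8 (seek(2, SET)): offset=2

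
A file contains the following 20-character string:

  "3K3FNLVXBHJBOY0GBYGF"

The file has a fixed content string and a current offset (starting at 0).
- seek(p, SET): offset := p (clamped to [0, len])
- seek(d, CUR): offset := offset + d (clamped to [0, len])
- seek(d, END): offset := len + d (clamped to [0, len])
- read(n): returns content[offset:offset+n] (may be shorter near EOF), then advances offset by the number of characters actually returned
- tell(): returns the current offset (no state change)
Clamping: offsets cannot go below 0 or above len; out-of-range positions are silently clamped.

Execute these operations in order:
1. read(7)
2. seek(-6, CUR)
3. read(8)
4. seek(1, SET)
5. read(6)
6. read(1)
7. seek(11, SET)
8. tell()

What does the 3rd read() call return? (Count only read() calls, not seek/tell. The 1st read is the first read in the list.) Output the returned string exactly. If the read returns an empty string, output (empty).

After 1 (read(7)): returned '3K3FNLV', offset=7
After 2 (seek(-6, CUR)): offset=1
After 3 (read(8)): returned 'K3FNLVXB', offset=9
After 4 (seek(1, SET)): offset=1
After 5 (read(6)): returned 'K3FNLV', offset=7
After 6 (read(1)): returned 'X', offset=8
After 7 (seek(11, SET)): offset=11
After 8 (tell()): offset=11

Answer: K3FNLV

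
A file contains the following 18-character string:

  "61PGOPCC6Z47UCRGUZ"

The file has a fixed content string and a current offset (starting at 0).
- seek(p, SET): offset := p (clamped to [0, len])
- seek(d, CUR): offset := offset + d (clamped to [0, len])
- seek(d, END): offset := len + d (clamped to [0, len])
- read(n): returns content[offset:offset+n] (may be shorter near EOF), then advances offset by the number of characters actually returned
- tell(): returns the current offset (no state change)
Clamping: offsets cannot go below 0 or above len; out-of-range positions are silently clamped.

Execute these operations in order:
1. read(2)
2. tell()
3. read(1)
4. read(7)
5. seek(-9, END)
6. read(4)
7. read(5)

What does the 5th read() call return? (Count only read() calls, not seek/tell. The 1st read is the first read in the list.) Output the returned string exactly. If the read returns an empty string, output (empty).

After 1 (read(2)): returned '61', offset=2
After 2 (tell()): offset=2
After 3 (read(1)): returned 'P', offset=3
After 4 (read(7)): returned 'GOPCC6Z', offset=10
After 5 (seek(-9, END)): offset=9
After 6 (read(4)): returned 'Z47U', offset=13
After 7 (read(5)): returned 'CRGUZ', offset=18

Answer: CRGUZ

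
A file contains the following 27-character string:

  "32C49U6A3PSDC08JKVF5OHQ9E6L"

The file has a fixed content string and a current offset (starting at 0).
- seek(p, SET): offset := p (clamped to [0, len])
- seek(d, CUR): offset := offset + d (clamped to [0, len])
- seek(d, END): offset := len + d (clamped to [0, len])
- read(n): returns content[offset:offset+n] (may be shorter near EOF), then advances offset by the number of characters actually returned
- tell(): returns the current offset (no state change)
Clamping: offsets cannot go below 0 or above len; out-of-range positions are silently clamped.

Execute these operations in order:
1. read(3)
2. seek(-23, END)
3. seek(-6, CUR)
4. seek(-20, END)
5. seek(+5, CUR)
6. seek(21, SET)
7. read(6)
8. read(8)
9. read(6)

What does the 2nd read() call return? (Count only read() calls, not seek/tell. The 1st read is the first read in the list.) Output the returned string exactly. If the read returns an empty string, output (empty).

Answer: HQ9E6L

Derivation:
After 1 (read(3)): returned '32C', offset=3
After 2 (seek(-23, END)): offset=4
After 3 (seek(-6, CUR)): offset=0
After 4 (seek(-20, END)): offset=7
After 5 (seek(+5, CUR)): offset=12
After 6 (seek(21, SET)): offset=21
After 7 (read(6)): returned 'HQ9E6L', offset=27
After 8 (read(8)): returned '', offset=27
After 9 (read(6)): returned '', offset=27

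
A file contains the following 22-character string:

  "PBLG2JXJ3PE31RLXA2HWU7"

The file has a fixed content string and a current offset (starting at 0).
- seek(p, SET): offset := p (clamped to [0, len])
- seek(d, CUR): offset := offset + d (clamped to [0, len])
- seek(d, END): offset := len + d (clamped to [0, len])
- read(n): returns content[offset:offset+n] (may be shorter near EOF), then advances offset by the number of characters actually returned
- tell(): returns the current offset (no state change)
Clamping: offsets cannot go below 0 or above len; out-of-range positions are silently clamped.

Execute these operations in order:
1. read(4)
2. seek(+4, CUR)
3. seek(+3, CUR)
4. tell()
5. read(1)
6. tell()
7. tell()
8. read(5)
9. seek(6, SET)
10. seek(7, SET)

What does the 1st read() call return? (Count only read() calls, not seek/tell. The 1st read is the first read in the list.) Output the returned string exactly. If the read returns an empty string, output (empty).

Answer: PBLG

Derivation:
After 1 (read(4)): returned 'PBLG', offset=4
After 2 (seek(+4, CUR)): offset=8
After 3 (seek(+3, CUR)): offset=11
After 4 (tell()): offset=11
After 5 (read(1)): returned '3', offset=12
After 6 (tell()): offset=12
After 7 (tell()): offset=12
After 8 (read(5)): returned '1RLXA', offset=17
After 9 (seek(6, SET)): offset=6
After 10 (seek(7, SET)): offset=7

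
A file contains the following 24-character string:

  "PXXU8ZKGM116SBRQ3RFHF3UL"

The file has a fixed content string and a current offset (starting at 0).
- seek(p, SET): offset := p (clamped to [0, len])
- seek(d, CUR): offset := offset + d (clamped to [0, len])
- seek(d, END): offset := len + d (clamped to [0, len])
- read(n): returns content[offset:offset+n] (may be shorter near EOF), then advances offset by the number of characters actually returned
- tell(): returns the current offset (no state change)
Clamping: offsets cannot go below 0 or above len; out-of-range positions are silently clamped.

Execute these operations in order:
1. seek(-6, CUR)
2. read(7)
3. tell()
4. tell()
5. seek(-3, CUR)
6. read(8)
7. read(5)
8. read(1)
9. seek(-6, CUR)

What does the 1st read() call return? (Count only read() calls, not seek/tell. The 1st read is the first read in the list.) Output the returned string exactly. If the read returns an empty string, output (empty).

Answer: PXXU8ZK

Derivation:
After 1 (seek(-6, CUR)): offset=0
After 2 (read(7)): returned 'PXXU8ZK', offset=7
After 3 (tell()): offset=7
After 4 (tell()): offset=7
After 5 (seek(-3, CUR)): offset=4
After 6 (read(8)): returned '8ZKGM116', offset=12
After 7 (read(5)): returned 'SBRQ3', offset=17
After 8 (read(1)): returned 'R', offset=18
After 9 (seek(-6, CUR)): offset=12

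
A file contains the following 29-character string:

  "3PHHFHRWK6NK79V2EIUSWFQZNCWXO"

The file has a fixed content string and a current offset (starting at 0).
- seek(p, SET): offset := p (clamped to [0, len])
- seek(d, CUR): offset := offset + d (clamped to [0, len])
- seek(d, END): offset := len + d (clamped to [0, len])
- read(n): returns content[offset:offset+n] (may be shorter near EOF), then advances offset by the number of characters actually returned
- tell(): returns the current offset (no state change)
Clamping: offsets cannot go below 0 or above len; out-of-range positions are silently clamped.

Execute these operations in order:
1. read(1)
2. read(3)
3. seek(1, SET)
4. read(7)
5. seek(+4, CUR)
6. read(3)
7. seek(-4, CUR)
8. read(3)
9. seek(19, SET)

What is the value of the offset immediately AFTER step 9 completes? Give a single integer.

After 1 (read(1)): returned '3', offset=1
After 2 (read(3)): returned 'PHH', offset=4
After 3 (seek(1, SET)): offset=1
After 4 (read(7)): returned 'PHHFHRW', offset=8
After 5 (seek(+4, CUR)): offset=12
After 6 (read(3)): returned '79V', offset=15
After 7 (seek(-4, CUR)): offset=11
After 8 (read(3)): returned 'K79', offset=14
After 9 (seek(19, SET)): offset=19

Answer: 19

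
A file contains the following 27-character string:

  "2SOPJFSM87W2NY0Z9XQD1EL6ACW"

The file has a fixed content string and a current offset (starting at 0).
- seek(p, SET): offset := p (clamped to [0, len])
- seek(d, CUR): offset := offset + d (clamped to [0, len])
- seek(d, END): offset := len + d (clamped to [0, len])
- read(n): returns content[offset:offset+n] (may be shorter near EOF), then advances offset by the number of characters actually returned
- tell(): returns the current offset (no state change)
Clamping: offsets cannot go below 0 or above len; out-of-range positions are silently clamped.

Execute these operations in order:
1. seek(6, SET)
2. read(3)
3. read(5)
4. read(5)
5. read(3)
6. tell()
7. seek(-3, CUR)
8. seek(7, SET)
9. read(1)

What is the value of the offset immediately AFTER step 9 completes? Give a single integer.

Answer: 8

Derivation:
After 1 (seek(6, SET)): offset=6
After 2 (read(3)): returned 'SM8', offset=9
After 3 (read(5)): returned '7W2NY', offset=14
After 4 (read(5)): returned '0Z9XQ', offset=19
After 5 (read(3)): returned 'D1E', offset=22
After 6 (tell()): offset=22
After 7 (seek(-3, CUR)): offset=19
After 8 (seek(7, SET)): offset=7
After 9 (read(1)): returned 'M', offset=8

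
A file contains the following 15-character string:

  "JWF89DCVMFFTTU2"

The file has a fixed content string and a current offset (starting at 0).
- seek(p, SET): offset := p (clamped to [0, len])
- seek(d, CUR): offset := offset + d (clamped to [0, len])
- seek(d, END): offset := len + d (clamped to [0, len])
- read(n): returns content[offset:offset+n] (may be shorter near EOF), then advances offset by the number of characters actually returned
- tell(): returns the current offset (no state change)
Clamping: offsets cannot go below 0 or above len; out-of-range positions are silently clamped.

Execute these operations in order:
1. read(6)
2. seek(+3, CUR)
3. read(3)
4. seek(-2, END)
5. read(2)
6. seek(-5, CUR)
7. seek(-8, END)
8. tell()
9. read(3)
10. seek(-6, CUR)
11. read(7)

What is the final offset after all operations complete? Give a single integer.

Answer: 11

Derivation:
After 1 (read(6)): returned 'JWF89D', offset=6
After 2 (seek(+3, CUR)): offset=9
After 3 (read(3)): returned 'FFT', offset=12
After 4 (seek(-2, END)): offset=13
After 5 (read(2)): returned 'U2', offset=15
After 6 (seek(-5, CUR)): offset=10
After 7 (seek(-8, END)): offset=7
After 8 (tell()): offset=7
After 9 (read(3)): returned 'VMF', offset=10
After 10 (seek(-6, CUR)): offset=4
After 11 (read(7)): returned '9DCVMFF', offset=11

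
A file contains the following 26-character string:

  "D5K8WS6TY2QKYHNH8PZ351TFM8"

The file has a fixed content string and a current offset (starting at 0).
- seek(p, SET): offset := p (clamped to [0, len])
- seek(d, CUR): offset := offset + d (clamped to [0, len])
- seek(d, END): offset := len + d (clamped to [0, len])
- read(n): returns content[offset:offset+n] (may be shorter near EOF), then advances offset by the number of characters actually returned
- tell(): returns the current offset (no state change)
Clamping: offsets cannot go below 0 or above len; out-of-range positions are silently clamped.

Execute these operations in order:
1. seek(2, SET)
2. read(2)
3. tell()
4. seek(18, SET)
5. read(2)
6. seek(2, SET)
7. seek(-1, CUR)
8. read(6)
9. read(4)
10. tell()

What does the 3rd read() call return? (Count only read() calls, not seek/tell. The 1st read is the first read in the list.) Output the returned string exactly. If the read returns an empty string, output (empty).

After 1 (seek(2, SET)): offset=2
After 2 (read(2)): returned 'K8', offset=4
After 3 (tell()): offset=4
After 4 (seek(18, SET)): offset=18
After 5 (read(2)): returned 'Z3', offset=20
After 6 (seek(2, SET)): offset=2
After 7 (seek(-1, CUR)): offset=1
After 8 (read(6)): returned '5K8WS6', offset=7
After 9 (read(4)): returned 'TY2Q', offset=11
After 10 (tell()): offset=11

Answer: 5K8WS6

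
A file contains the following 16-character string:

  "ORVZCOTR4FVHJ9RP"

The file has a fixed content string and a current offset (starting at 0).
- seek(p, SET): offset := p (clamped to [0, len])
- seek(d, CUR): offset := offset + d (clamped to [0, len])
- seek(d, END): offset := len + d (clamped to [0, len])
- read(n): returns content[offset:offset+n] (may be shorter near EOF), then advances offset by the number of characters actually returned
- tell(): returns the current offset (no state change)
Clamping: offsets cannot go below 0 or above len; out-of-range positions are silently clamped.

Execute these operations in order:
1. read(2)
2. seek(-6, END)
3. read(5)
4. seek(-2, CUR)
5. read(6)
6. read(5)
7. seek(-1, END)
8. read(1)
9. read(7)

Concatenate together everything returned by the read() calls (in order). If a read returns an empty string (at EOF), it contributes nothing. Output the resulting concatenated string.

After 1 (read(2)): returned 'OR', offset=2
After 2 (seek(-6, END)): offset=10
After 3 (read(5)): returned 'VHJ9R', offset=15
After 4 (seek(-2, CUR)): offset=13
After 5 (read(6)): returned '9RP', offset=16
After 6 (read(5)): returned '', offset=16
After 7 (seek(-1, END)): offset=15
After 8 (read(1)): returned 'P', offset=16
After 9 (read(7)): returned '', offset=16

Answer: ORVHJ9R9RPP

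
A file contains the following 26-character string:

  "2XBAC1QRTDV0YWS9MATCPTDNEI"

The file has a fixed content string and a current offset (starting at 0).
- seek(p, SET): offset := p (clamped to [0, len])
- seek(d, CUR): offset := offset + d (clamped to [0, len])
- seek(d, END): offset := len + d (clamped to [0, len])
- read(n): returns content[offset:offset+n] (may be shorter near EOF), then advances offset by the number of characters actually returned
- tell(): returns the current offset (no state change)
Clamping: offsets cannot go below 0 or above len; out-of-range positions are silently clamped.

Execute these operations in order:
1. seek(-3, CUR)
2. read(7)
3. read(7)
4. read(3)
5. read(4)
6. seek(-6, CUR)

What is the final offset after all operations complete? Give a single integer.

After 1 (seek(-3, CUR)): offset=0
After 2 (read(7)): returned '2XBAC1Q', offset=7
After 3 (read(7)): returned 'RTDV0YW', offset=14
After 4 (read(3)): returned 'S9M', offset=17
After 5 (read(4)): returned 'ATCP', offset=21
After 6 (seek(-6, CUR)): offset=15

Answer: 15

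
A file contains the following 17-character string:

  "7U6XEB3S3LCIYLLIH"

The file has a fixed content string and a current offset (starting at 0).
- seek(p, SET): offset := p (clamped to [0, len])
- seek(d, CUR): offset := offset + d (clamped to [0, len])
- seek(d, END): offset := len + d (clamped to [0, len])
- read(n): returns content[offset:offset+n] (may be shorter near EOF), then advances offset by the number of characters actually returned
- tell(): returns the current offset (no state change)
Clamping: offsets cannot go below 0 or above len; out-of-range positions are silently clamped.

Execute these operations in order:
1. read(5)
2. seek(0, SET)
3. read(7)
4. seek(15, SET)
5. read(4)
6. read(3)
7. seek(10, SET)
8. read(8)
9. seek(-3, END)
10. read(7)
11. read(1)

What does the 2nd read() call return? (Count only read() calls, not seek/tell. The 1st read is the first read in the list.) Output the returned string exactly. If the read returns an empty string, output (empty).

After 1 (read(5)): returned '7U6XE', offset=5
After 2 (seek(0, SET)): offset=0
After 3 (read(7)): returned '7U6XEB3', offset=7
After 4 (seek(15, SET)): offset=15
After 5 (read(4)): returned 'IH', offset=17
After 6 (read(3)): returned '', offset=17
After 7 (seek(10, SET)): offset=10
After 8 (read(8)): returned 'CIYLLIH', offset=17
After 9 (seek(-3, END)): offset=14
After 10 (read(7)): returned 'LIH', offset=17
After 11 (read(1)): returned '', offset=17

Answer: 7U6XEB3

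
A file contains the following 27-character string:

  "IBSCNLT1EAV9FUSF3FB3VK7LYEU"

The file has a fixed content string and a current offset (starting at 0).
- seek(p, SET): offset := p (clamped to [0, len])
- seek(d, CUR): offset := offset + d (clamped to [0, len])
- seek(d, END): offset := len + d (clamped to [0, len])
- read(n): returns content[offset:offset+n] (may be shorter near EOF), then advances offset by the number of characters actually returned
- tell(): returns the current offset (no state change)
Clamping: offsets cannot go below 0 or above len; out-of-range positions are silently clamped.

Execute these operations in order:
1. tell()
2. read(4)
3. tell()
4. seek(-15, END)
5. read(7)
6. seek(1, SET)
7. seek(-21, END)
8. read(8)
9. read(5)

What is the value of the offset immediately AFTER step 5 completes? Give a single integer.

Answer: 19

Derivation:
After 1 (tell()): offset=0
After 2 (read(4)): returned 'IBSC', offset=4
After 3 (tell()): offset=4
After 4 (seek(-15, END)): offset=12
After 5 (read(7)): returned 'FUSF3FB', offset=19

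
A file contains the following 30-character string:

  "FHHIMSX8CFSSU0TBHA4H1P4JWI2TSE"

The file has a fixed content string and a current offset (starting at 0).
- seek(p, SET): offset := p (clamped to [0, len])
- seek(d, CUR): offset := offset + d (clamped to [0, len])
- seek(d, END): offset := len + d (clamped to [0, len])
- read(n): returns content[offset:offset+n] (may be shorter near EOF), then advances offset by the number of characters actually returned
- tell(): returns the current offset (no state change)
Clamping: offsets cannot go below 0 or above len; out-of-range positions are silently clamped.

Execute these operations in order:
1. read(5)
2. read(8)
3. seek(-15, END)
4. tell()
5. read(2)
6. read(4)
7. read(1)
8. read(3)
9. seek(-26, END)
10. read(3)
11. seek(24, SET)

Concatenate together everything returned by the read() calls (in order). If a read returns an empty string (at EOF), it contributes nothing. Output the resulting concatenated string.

Answer: FHHIMSX8CFSSUBHA4H1P4JWMSX

Derivation:
After 1 (read(5)): returned 'FHHIM', offset=5
After 2 (read(8)): returned 'SX8CFSSU', offset=13
After 3 (seek(-15, END)): offset=15
After 4 (tell()): offset=15
After 5 (read(2)): returned 'BH', offset=17
After 6 (read(4)): returned 'A4H1', offset=21
After 7 (read(1)): returned 'P', offset=22
After 8 (read(3)): returned '4JW', offset=25
After 9 (seek(-26, END)): offset=4
After 10 (read(3)): returned 'MSX', offset=7
After 11 (seek(24, SET)): offset=24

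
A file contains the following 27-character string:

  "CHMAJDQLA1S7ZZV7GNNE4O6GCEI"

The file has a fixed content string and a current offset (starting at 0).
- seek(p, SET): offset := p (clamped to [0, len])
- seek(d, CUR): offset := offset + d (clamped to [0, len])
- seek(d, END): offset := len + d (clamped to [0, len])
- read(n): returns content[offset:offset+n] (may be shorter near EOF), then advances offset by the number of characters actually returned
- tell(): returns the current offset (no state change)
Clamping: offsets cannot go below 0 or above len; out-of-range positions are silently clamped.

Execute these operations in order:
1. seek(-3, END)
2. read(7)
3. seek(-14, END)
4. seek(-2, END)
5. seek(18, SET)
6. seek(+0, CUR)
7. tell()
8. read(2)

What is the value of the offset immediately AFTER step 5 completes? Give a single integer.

Answer: 18

Derivation:
After 1 (seek(-3, END)): offset=24
After 2 (read(7)): returned 'CEI', offset=27
After 3 (seek(-14, END)): offset=13
After 4 (seek(-2, END)): offset=25
After 5 (seek(18, SET)): offset=18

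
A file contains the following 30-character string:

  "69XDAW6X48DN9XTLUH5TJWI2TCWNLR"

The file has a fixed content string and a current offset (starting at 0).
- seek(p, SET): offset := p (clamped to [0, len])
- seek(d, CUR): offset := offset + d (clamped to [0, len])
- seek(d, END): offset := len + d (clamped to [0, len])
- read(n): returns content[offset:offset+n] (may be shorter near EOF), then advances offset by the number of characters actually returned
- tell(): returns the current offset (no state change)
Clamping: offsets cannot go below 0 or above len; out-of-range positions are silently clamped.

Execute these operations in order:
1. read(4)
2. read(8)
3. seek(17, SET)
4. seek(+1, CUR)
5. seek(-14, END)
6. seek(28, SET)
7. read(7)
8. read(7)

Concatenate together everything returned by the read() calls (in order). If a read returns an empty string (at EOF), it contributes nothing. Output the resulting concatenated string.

After 1 (read(4)): returned '69XD', offset=4
After 2 (read(8)): returned 'AW6X48DN', offset=12
After 3 (seek(17, SET)): offset=17
After 4 (seek(+1, CUR)): offset=18
After 5 (seek(-14, END)): offset=16
After 6 (seek(28, SET)): offset=28
After 7 (read(7)): returned 'LR', offset=30
After 8 (read(7)): returned '', offset=30

Answer: 69XDAW6X48DNLR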